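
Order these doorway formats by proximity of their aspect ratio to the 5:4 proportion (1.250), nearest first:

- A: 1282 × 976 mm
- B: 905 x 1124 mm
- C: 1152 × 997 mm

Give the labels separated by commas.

B, A, C

Ratios: A = 1282 / 976 ≈ 1.314; B = 1124 / 905 ≈ 1.242; C = 1152 / 997 ≈ 1.155.
|Δ from 1.250|: A 0.064; B 0.008; C 0.095.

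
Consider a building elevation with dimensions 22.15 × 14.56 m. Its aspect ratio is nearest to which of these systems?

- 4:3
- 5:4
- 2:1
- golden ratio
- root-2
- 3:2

3:2

Ratio = 22.15 / 14.56 ≈ 1.521.
Distances: 4:3 1.333 (Δ 0.188); 5:4 1.250 (Δ 0.271); 2:1 2.000 (Δ 0.479); golden ratio 1.618 (Δ 0.097); root-2 1.414 (Δ 0.107); 3:2 1.500 (Δ 0.021).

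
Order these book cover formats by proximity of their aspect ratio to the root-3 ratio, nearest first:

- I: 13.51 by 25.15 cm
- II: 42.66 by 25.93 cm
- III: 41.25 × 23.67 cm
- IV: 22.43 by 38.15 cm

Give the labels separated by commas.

III, IV, II, I

Ratios: I = 25.15 / 13.51 ≈ 1.862; II = 42.66 / 25.93 ≈ 1.645; III = 41.25 / 23.67 ≈ 1.743; IV = 38.15 / 22.43 ≈ 1.701.
|Δ from 1.732|: I 0.130; II 0.087; III 0.011; IV 0.031.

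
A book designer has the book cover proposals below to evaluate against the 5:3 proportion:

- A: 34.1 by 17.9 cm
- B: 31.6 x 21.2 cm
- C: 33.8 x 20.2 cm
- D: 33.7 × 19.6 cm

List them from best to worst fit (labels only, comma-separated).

C, D, B, A

A: 34.1/17.9 ≈ 1.905 → |1.905 − 1.667| = 0.238
B: 31.6/21.2 ≈ 1.491 → |1.491 − 1.667| = 0.176
C: 33.8/20.2 ≈ 1.673 → |1.673 − 1.667| = 0.006
D: 33.7/19.6 ≈ 1.719 → |1.719 − 1.667| = 0.052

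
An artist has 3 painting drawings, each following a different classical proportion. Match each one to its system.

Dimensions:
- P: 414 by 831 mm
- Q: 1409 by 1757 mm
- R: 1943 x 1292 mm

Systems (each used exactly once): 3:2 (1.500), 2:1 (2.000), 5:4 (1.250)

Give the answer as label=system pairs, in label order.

P=2:1, Q=5:4, R=3:2

Ratios: P ≈ 2.007; Q ≈ 1.247; R ≈ 1.504.
Targets: 3:2 ≈ 1.500; 2:1 ≈ 2.000; 5:4 ≈ 1.250.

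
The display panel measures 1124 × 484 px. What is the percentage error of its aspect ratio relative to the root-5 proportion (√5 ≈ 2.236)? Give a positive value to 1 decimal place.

3.9%

Ratio = 1124 / 484 ≈ 2.3223.
Ideal root-5 ≈ 2.2361. |2.3223 − 2.2361| / 2.2361 ≈ 3.85% → 3.9%.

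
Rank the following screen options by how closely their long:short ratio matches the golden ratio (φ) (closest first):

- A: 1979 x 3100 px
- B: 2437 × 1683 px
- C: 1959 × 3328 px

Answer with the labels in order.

Ratios: A = 3100 / 1979 ≈ 1.566; B = 2437 / 1683 ≈ 1.448; C = 3328 / 1959 ≈ 1.699.
|Δ from 1.618|: A 0.052; B 0.170; C 0.081.

A, C, B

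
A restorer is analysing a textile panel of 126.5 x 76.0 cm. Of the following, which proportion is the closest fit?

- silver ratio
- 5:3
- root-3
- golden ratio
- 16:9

126.5/76.0 ≈ 1.664. Nearest candidates are 5:3 (1.667, off by 0.003) and golden ratio (1.618, off by 0.046).

5:3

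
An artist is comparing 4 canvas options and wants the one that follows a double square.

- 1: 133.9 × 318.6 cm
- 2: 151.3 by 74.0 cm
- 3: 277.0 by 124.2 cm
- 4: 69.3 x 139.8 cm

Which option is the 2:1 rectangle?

Target 2:1 ≈ 2.000.
1: 2.379 (Δ0.379)  2: 2.045 (Δ0.045)  3: 2.230 (Δ0.230)  4: 2.017 (Δ0.017)

4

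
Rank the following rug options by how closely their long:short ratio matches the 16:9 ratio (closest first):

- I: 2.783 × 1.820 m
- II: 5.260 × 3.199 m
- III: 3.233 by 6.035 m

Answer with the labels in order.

III, II, I

Ratios: I = 2.783 / 1.820 ≈ 1.529; II = 5.260 / 3.199 ≈ 1.644; III = 6.035 / 3.233 ≈ 1.867.
|Δ from 1.778|: I 0.249; II 0.134; III 0.089.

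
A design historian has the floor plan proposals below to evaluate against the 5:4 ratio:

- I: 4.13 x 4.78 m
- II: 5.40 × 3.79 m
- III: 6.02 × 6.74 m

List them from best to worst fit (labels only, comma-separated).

I, III, II

Ratios: I = 4.78 / 4.13 ≈ 1.157; II = 5.40 / 3.79 ≈ 1.425; III = 6.74 / 6.02 ≈ 1.120.
|Δ from 1.250|: I 0.093; II 0.175; III 0.130.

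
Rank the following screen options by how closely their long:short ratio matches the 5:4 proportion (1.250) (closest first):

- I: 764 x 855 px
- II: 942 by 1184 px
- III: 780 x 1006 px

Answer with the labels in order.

II, III, I

I: 855/764 ≈ 1.119 → |1.119 − 1.250| = 0.131
II: 1184/942 ≈ 1.257 → |1.257 − 1.250| = 0.007
III: 1006/780 ≈ 1.290 → |1.290 − 1.250| = 0.040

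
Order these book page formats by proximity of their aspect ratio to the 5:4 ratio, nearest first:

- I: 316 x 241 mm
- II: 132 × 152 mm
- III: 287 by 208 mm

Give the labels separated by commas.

I, II, III

Ratios: I = 316 / 241 ≈ 1.311; II = 152 / 132 ≈ 1.152; III = 287 / 208 ≈ 1.380.
|Δ from 1.250|: I 0.061; II 0.098; III 0.130.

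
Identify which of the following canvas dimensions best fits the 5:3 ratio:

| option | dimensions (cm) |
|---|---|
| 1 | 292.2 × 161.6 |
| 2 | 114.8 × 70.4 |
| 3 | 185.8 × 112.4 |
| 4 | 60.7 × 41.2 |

3

Ratios (long/short): 1 ≈ 1.808; 2 ≈ 1.631; 3 ≈ 1.653; 4 ≈ 1.473.
5:3 ≈ 1.667; option 3 is nearest (Δ 0.014).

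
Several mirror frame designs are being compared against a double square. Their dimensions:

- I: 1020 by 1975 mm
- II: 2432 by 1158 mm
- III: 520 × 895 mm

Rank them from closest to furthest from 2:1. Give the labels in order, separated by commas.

I, II, III

Ratios: I = 1975 / 1020 ≈ 1.936; II = 2432 / 1158 ≈ 2.100; III = 895 / 520 ≈ 1.721.
|Δ from 2.000|: I 0.064; II 0.100; III 0.279.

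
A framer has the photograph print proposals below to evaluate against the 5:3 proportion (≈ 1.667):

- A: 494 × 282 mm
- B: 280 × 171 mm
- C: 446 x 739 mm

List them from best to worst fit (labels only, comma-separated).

A: 494/282 ≈ 1.752 → |1.752 − 1.667| = 0.085
B: 280/171 ≈ 1.637 → |1.637 − 1.667| = 0.030
C: 739/446 ≈ 1.657 → |1.657 − 1.667| = 0.010

C, B, A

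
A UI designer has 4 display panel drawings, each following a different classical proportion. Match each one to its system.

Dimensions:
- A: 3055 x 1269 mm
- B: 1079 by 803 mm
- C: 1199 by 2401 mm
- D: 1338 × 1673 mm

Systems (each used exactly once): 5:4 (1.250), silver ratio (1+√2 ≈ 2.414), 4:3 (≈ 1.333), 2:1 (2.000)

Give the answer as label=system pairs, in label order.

A = 3055/1269 ≈ 2.407 → silver ratio (2.414)
B = 1079/803 ≈ 1.344 → 4:3 (1.333)
C = 2401/1199 ≈ 2.003 → 2:1 (2.000)
D = 1673/1338 ≈ 1.250 → 5:4 (1.250)

A=silver ratio, B=4:3, C=2:1, D=5:4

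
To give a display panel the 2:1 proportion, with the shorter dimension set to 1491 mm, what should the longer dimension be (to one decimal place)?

2:1 = 2.00000.
Longer side = 1491 × 2.00000 ≈ 2982.000 → 2982.0 mm.

2982.0 mm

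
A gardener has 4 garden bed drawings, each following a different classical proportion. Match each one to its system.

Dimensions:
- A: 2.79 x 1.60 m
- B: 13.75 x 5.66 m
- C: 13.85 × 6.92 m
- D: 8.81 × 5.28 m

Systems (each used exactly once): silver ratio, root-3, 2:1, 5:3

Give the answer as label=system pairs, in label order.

Ratios: A ≈ 1.744; B ≈ 2.429; C ≈ 2.001; D ≈ 1.669.
Targets: silver ratio ≈ 2.414; root-3 ≈ 1.732; 2:1 ≈ 2.000; 5:3 ≈ 1.667.

A=root-3, B=silver ratio, C=2:1, D=5:3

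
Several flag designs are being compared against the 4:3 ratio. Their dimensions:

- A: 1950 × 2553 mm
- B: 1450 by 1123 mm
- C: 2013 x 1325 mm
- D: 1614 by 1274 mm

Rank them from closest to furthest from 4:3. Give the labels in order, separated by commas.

A: 2553/1950 ≈ 1.309 → |1.309 − 1.333| = 0.024
B: 1450/1123 ≈ 1.291 → |1.291 − 1.333| = 0.042
C: 2013/1325 ≈ 1.519 → |1.519 − 1.333| = 0.186
D: 1614/1274 ≈ 1.267 → |1.267 − 1.333| = 0.066

A, B, D, C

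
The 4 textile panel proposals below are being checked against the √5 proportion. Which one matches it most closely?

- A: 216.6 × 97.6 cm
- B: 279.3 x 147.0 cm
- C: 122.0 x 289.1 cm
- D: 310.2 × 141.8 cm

Ratios (long/short): A ≈ 2.219; B ≈ 1.900; C ≈ 2.370; D ≈ 2.188.
root-5 ≈ 2.236; option A is nearest (Δ 0.017).

A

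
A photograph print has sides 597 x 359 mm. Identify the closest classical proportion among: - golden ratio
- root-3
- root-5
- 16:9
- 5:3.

5:3

597/359 ≈ 1.663. Nearest candidates are 5:3 (1.667, off by 0.004) and golden ratio (1.618, off by 0.045).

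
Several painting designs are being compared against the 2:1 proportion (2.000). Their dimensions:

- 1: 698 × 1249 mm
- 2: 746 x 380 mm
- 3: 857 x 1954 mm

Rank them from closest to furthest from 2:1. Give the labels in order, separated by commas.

2, 1, 3

1: 1249/698 ≈ 1.789 → |1.789 − 2.000| = 0.211
2: 746/380 ≈ 1.963 → |1.963 − 2.000| = 0.037
3: 1954/857 ≈ 2.280 → |2.280 − 2.000| = 0.280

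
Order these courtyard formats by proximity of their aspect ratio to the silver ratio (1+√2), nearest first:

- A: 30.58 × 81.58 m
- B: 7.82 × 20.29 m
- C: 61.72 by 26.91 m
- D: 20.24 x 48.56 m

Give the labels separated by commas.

A: 81.58/30.58 ≈ 2.668 → |2.668 − 2.414| = 0.254
B: 20.29/7.82 ≈ 2.595 → |2.595 − 2.414| = 0.181
C: 61.72/26.91 ≈ 2.294 → |2.294 − 2.414| = 0.120
D: 48.56/20.24 ≈ 2.399 → |2.399 − 2.414| = 0.015

D, C, B, A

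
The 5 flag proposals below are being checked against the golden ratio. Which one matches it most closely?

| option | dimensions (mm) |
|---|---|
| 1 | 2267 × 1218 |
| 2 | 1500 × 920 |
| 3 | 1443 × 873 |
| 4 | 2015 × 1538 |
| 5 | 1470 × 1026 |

2

Target golden ratio ≈ 1.618.
1: 1.861 (Δ0.243)  2: 1.630 (Δ0.012)  3: 1.653 (Δ0.035)  4: 1.310 (Δ0.308)  5: 1.433 (Δ0.185)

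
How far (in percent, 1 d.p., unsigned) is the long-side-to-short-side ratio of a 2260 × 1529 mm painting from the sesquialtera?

Ratio = 2260 / 1529 ≈ 1.4781.
Ideal 3:2 = 1.5000. |1.4781 − 1.5000| / 1.5000 ≈ 1.46% → 1.5%.

1.5%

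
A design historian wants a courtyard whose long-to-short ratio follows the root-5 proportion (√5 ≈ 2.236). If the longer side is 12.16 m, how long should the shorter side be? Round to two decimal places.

root-5 ≈ 2.23607.
Shorter side = 12.16 ÷ 2.23607 ≈ 5.4381 → 5.44 m.

5.44 m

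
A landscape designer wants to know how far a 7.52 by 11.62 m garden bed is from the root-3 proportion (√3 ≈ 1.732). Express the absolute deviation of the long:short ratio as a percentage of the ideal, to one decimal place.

10.8%

Ratio = 11.62 / 7.52 ≈ 1.5452.
Ideal root-3 ≈ 1.7321. |1.5452 − 1.7321| / 1.7321 ≈ 10.79% → 10.8%.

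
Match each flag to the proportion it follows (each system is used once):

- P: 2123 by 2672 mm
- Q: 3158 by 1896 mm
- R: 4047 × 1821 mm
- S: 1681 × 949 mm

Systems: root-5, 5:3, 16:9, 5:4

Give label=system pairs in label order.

P = 2672/2123 ≈ 1.259 → 5:4 (1.250)
Q = 3158/1896 ≈ 1.666 → 5:3 (1.667)
R = 4047/1821 ≈ 2.222 → root-5 (2.236)
S = 1681/949 ≈ 1.771 → 16:9 (1.778)

P=5:4, Q=5:3, R=root-5, S=16:9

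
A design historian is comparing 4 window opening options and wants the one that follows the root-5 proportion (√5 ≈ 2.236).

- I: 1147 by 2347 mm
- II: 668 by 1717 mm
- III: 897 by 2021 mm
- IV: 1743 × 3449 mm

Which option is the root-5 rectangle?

III

Target root-5 ≈ 2.236.
I: 2.046 (Δ0.190)  II: 2.570 (Δ0.334)  III: 2.253 (Δ0.017)  IV: 1.979 (Δ0.257)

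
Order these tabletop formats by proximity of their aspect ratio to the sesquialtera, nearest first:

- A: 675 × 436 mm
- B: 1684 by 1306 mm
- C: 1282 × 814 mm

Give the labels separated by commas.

Ratios: A = 675 / 436 ≈ 1.548; B = 1684 / 1306 ≈ 1.289; C = 1282 / 814 ≈ 1.575.
|Δ from 1.500|: A 0.048; B 0.211; C 0.075.

A, C, B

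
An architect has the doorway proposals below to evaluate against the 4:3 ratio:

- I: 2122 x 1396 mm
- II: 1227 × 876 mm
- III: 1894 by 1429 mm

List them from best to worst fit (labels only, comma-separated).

III, II, I

I: 2122/1396 ≈ 1.520 → |1.520 − 1.333| = 0.187
II: 1227/876 ≈ 1.401 → |1.401 − 1.333| = 0.068
III: 1894/1429 ≈ 1.325 → |1.325 − 1.333| = 0.008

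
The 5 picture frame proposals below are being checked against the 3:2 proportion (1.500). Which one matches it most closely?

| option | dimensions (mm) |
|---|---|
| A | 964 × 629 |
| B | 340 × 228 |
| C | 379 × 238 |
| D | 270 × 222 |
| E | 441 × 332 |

Target 3:2 ≈ 1.500.
A: 1.533 (Δ0.033)  B: 1.491 (Δ0.009)  C: 1.592 (Δ0.092)  D: 1.216 (Δ0.284)  E: 1.328 (Δ0.172)

B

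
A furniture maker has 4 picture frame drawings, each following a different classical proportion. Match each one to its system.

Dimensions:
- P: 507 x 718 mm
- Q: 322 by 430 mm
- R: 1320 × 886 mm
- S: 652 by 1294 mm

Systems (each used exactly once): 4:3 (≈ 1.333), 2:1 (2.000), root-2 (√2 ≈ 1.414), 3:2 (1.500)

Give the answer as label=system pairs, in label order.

P = 718/507 ≈ 1.416 → root-2 (1.414)
Q = 430/322 ≈ 1.335 → 4:3 (1.333)
R = 1320/886 ≈ 1.490 → 3:2 (1.500)
S = 1294/652 ≈ 1.985 → 2:1 (2.000)

P=root-2, Q=4:3, R=3:2, S=2:1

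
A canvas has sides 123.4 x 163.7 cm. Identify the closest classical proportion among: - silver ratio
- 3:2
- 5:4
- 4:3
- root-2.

Ratio = 163.7 / 123.4 ≈ 1.327.
Distances: silver ratio 2.414 (Δ 1.087); 3:2 1.500 (Δ 0.173); 5:4 1.250 (Δ 0.077); 4:3 1.333 (Δ 0.006); root-2 1.414 (Δ 0.087).

4:3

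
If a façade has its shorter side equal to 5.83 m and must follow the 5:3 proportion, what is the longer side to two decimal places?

5:3 ≈ 1.66667.
Longer side = 5.83 × 1.66667 ≈ 9.7167 → 9.72 m.

9.72 m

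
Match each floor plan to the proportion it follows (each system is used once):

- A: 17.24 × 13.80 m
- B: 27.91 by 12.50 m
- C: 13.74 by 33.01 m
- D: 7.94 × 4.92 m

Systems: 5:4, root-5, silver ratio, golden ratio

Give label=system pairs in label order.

A = 17.24/13.80 ≈ 1.249 → 5:4 (1.250)
B = 27.91/12.50 ≈ 2.233 → root-5 (2.236)
C = 33.01/13.74 ≈ 2.402 → silver ratio (2.414)
D = 7.94/4.92 ≈ 1.614 → golden ratio (1.618)

A=5:4, B=root-5, C=silver ratio, D=golden ratio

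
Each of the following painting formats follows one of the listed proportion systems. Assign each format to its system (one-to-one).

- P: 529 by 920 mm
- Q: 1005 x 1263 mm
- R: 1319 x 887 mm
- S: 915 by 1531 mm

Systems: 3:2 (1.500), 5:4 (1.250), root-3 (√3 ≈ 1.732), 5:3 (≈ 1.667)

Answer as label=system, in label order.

P = 920/529 ≈ 1.739 → root-3 (1.732)
Q = 1263/1005 ≈ 1.257 → 5:4 (1.250)
R = 1319/887 ≈ 1.487 → 3:2 (1.500)
S = 1531/915 ≈ 1.673 → 5:3 (1.667)

P=root-3, Q=5:4, R=3:2, S=5:3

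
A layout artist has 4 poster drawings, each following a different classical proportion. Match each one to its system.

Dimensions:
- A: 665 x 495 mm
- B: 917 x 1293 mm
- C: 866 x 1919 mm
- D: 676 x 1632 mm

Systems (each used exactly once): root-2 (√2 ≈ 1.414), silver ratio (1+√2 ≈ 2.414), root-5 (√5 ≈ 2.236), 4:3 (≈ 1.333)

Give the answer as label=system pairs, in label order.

A = 665/495 ≈ 1.343 → 4:3 (1.333)
B = 1293/917 ≈ 1.410 → root-2 (1.414)
C = 1919/866 ≈ 2.216 → root-5 (2.236)
D = 1632/676 ≈ 2.414 → silver ratio (2.414)

A=4:3, B=root-2, C=root-5, D=silver ratio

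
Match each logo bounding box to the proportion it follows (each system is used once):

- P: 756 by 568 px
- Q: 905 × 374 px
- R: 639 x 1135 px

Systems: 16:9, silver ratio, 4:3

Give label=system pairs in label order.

Ratios: P ≈ 1.331; Q ≈ 2.420; R ≈ 1.776.
Targets: 16:9 ≈ 1.778; silver ratio ≈ 2.414; 4:3 ≈ 1.333.

P=4:3, Q=silver ratio, R=16:9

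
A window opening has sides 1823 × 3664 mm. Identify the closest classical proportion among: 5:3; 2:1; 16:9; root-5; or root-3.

3664/1823 ≈ 2.010. Nearest candidates are 2:1 (2.000, off by 0.010) and root-5 (2.236, off by 0.226).

2:1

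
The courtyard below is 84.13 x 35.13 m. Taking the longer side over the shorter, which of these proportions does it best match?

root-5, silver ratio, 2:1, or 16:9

silver ratio

Ratio = 84.13 / 35.13 ≈ 2.395.
Distances: root-5 2.236 (Δ 0.159); silver ratio 2.414 (Δ 0.019); 2:1 2.000 (Δ 0.395); 16:9 1.778 (Δ 0.617).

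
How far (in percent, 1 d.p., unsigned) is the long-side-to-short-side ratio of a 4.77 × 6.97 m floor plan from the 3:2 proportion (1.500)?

2.6%

Ratio = 6.97 / 4.77 ≈ 1.4612.
Ideal 3:2 = 1.5000. |1.4612 − 1.5000| / 1.5000 ≈ 2.59% → 2.6%.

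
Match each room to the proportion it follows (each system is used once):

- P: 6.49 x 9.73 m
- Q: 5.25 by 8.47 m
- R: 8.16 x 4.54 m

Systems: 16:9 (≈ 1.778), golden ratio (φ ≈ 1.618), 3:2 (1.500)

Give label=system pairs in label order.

P = 9.73/6.49 ≈ 1.499 → 3:2 (1.500)
Q = 8.47/5.25 ≈ 1.613 → golden ratio (1.618)
R = 8.16/4.54 ≈ 1.797 → 16:9 (1.778)

P=3:2, Q=golden ratio, R=16:9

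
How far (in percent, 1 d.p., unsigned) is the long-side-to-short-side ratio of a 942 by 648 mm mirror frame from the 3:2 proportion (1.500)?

3.1%

Ratio = 942 / 648 ≈ 1.4537.
Ideal 3:2 = 1.5000. |1.4537 − 1.5000| / 1.5000 ≈ 3.09% → 3.1%.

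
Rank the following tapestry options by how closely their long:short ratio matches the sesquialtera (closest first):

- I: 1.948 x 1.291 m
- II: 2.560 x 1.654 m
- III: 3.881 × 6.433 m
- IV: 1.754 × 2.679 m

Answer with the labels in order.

I, IV, II, III

Ratios: I = 1.948 / 1.291 ≈ 1.509; II = 2.560 / 1.654 ≈ 1.548; III = 6.433 / 3.881 ≈ 1.658; IV = 2.679 / 1.754 ≈ 1.527.
|Δ from 1.500|: I 0.009; II 0.048; III 0.158; IV 0.027.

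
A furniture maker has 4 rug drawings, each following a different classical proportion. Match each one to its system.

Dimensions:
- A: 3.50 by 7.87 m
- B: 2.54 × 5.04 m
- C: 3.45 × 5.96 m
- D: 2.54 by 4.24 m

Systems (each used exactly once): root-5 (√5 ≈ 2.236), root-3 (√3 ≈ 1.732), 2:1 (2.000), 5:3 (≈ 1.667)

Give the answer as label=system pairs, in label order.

A=root-5, B=2:1, C=root-3, D=5:3

Ratios: A ≈ 2.249; B ≈ 1.984; C ≈ 1.728; D ≈ 1.669.
Targets: root-5 ≈ 2.236; root-3 ≈ 1.732; 2:1 ≈ 2.000; 5:3 ≈ 1.667.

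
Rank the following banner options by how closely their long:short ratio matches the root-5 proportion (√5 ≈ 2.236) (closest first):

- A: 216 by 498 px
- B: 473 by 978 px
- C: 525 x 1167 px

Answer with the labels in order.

Ratios: A = 498 / 216 ≈ 2.306; B = 978 / 473 ≈ 2.068; C = 1167 / 525 ≈ 2.223.
|Δ from 2.236|: A 0.070; B 0.168; C 0.013.

C, A, B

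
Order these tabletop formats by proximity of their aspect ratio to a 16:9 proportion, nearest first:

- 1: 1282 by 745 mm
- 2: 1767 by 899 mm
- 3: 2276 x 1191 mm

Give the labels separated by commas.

1, 3, 2

1: 1282/745 ≈ 1.721 → |1.721 − 1.778| = 0.057
2: 1767/899 ≈ 1.966 → |1.966 − 1.778| = 0.188
3: 2276/1191 ≈ 1.911 → |1.911 − 1.778| = 0.133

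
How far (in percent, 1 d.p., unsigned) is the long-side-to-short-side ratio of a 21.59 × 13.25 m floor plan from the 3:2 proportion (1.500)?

8.6%

Ratio = 21.59 / 13.25 ≈ 1.6294.
Ideal 3:2 = 1.5000. |1.6294 − 1.5000| / 1.5000 ≈ 8.63% → 8.6%.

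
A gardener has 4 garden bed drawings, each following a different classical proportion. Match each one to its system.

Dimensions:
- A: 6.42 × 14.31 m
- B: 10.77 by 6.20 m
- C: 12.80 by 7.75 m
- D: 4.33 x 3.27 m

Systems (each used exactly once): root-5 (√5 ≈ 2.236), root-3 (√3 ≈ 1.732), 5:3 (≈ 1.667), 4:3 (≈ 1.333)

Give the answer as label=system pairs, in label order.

A=root-5, B=root-3, C=5:3, D=4:3

Ratios: A ≈ 2.229; B ≈ 1.737; C ≈ 1.652; D ≈ 1.324.
Targets: root-5 ≈ 2.236; root-3 ≈ 1.732; 5:3 ≈ 1.667; 4:3 ≈ 1.333.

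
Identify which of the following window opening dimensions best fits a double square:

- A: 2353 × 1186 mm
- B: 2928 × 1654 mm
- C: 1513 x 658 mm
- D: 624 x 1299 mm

Ratios (long/short): A ≈ 1.984; B ≈ 1.770; C ≈ 2.299; D ≈ 2.082.
2:1 ≈ 2.000; option A is nearest (Δ 0.016).

A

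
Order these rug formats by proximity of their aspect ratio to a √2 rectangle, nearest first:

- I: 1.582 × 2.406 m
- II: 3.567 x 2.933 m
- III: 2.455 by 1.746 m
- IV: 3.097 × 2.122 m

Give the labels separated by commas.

III, IV, I, II

I: 2.406/1.582 ≈ 1.521 → |1.521 − 1.414| = 0.107
II: 3.567/2.933 ≈ 1.216 → |1.216 − 1.414| = 0.198
III: 2.455/1.746 ≈ 1.406 → |1.406 − 1.414| = 0.008
IV: 3.097/2.122 ≈ 1.459 → |1.459 − 1.414| = 0.045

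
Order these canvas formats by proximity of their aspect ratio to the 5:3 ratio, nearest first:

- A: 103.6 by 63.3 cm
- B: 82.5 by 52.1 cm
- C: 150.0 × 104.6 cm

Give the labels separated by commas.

A, B, C

Ratios: A = 103.6 / 63.3 ≈ 1.637; B = 82.5 / 52.1 ≈ 1.583; C = 150.0 / 104.6 ≈ 1.434.
|Δ from 1.667|: A 0.030; B 0.084; C 0.233.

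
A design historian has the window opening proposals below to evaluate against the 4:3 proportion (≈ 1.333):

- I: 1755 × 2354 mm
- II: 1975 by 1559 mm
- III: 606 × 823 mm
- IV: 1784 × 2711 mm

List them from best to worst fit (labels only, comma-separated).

Ratios: I = 2354 / 1755 ≈ 1.341; II = 1975 / 1559 ≈ 1.267; III = 823 / 606 ≈ 1.358; IV = 2711 / 1784 ≈ 1.520.
|Δ from 1.333|: I 0.008; II 0.066; III 0.025; IV 0.187.

I, III, II, IV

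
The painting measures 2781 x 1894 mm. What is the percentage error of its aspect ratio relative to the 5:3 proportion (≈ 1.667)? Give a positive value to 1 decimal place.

Ratio = 2781 / 1894 ≈ 1.4683.
Ideal 5:3 ≈ 1.6667. |1.4683 − 1.6667| / 1.6667 ≈ 11.90% → 11.9%.

11.9%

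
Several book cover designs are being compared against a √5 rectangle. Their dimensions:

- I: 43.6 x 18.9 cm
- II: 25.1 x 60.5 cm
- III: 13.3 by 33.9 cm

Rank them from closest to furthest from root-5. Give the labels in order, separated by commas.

I: 43.6/18.9 ≈ 2.307 → |2.307 − 2.236| = 0.071
II: 60.5/25.1 ≈ 2.410 → |2.410 − 2.236| = 0.174
III: 33.9/13.3 ≈ 2.549 → |2.549 − 2.236| = 0.313

I, II, III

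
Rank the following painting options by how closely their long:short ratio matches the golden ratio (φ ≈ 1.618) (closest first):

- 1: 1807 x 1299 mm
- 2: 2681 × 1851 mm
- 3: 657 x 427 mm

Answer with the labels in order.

1: 1807/1299 ≈ 1.391 → |1.391 − 1.618| = 0.227
2: 2681/1851 ≈ 1.448 → |1.448 − 1.618| = 0.170
3: 657/427 ≈ 1.539 → |1.539 − 1.618| = 0.079

3, 2, 1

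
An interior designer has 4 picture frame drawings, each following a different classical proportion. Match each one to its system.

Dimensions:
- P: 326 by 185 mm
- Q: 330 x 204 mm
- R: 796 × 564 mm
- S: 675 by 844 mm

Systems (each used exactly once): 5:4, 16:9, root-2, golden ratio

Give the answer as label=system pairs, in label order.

P=16:9, Q=golden ratio, R=root-2, S=5:4

P = 326/185 ≈ 1.762 → 16:9 (1.778)
Q = 330/204 ≈ 1.618 → golden ratio (1.618)
R = 796/564 ≈ 1.411 → root-2 (1.414)
S = 844/675 ≈ 1.250 → 5:4 (1.250)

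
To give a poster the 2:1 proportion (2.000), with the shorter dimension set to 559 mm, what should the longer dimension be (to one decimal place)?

1118.0 mm

2:1 = 2.00000.
Longer side = 559 × 2.00000 ≈ 1118.000 → 1118.0 mm.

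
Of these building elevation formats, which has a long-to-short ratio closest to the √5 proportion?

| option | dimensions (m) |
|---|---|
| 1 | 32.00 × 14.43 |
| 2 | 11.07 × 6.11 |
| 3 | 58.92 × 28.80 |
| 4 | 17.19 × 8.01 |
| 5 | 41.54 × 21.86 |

1

Target root-5 ≈ 2.236.
1: 2.218 (Δ0.018)  2: 1.812 (Δ0.424)  3: 2.046 (Δ0.190)  4: 2.146 (Δ0.090)  5: 1.900 (Δ0.336)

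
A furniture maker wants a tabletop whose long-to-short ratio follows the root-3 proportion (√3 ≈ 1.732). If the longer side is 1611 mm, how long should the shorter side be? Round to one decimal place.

930.1 mm

root-3 ≈ 1.73205.
Shorter side = 1611 ÷ 1.73205 ≈ 930.112 → 930.1 mm.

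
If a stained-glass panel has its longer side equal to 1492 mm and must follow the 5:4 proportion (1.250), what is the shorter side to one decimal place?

5:4 = 1.25000.
Shorter side = 1492 ÷ 1.25000 ≈ 1193.600 → 1193.6 mm.

1193.6 mm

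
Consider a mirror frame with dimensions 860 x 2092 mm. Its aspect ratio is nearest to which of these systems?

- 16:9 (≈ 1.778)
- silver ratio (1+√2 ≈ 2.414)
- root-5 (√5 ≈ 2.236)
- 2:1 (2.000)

Ratio = 2092 / 860 ≈ 2.433.
Distances: 16:9 1.778 (Δ 0.655); silver ratio 2.414 (Δ 0.019); root-5 2.236 (Δ 0.197); 2:1 2.000 (Δ 0.433).

silver ratio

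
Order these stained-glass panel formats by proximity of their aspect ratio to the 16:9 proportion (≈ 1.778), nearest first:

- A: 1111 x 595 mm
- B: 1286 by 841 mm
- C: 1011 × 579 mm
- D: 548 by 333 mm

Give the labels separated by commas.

C, A, D, B

A: 1111/595 ≈ 1.867 → |1.867 − 1.778| = 0.089
B: 1286/841 ≈ 1.529 → |1.529 − 1.778| = 0.249
C: 1011/579 ≈ 1.746 → |1.746 − 1.778| = 0.032
D: 548/333 ≈ 1.646 → |1.646 − 1.778| = 0.132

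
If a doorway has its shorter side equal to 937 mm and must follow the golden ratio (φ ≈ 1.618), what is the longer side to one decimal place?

1516.1 mm

golden ratio ≈ 1.61803.
Longer side = 937 × 1.61803 ≈ 1516.094 → 1516.1 mm.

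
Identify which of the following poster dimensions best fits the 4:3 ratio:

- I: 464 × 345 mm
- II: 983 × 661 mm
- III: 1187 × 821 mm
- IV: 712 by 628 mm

Target 4:3 ≈ 1.333.
I: 1.345 (Δ0.012)  II: 1.487 (Δ0.154)  III: 1.446 (Δ0.113)  IV: 1.134 (Δ0.199)

I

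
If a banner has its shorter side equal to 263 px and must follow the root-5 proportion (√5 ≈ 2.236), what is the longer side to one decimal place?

root-5 ≈ 2.23607.
Longer side = 263 × 2.23607 ≈ 588.086 → 588.1 px.

588.1 px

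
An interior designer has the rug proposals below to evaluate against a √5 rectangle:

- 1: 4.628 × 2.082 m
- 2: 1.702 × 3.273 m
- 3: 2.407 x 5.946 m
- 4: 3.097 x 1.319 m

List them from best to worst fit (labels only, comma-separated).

1, 4, 3, 2

1: 4.628/2.082 ≈ 2.223 → |2.223 − 2.236| = 0.013
2: 3.273/1.702 ≈ 1.923 → |1.923 − 2.236| = 0.313
3: 5.946/2.407 ≈ 2.470 → |2.470 − 2.236| = 0.234
4: 3.097/1.319 ≈ 2.348 → |2.348 − 2.236| = 0.112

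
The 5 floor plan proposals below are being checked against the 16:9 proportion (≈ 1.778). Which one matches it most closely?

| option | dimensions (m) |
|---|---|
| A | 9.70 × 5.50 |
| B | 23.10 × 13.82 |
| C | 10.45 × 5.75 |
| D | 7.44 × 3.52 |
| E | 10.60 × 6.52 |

Target 16:9 ≈ 1.778.
A: 1.764 (Δ0.014)  B: 1.671 (Δ0.107)  C: 1.817 (Δ0.039)  D: 2.114 (Δ0.336)  E: 1.626 (Δ0.152)

A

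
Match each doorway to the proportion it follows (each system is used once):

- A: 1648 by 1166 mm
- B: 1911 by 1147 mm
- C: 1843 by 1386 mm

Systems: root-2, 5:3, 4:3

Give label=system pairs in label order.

A = 1648/1166 ≈ 1.413 → root-2 (1.414)
B = 1911/1147 ≈ 1.666 → 5:3 (1.667)
C = 1843/1386 ≈ 1.330 → 4:3 (1.333)

A=root-2, B=5:3, C=4:3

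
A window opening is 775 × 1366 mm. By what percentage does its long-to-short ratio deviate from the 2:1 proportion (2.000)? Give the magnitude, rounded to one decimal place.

Ratio = 1366 / 775 ≈ 1.7626.
Ideal 2:1 = 2.0000. |1.7626 − 2.0000| / 2.0000 ≈ 11.87% → 11.9%.

11.9%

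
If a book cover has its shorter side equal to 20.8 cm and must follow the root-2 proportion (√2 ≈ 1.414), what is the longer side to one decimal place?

29.4 cm

root-2 ≈ 1.41421.
Longer side = 20.8 × 1.41421 ≈ 29.416 → 29.4 cm.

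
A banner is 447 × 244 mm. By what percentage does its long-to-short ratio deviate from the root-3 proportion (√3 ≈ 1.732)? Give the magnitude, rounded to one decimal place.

Ratio = 447 / 244 ≈ 1.8320.
Ideal root-3 ≈ 1.7321. |1.8320 − 1.7321| / 1.7321 ≈ 5.77% → 5.8%.

5.8%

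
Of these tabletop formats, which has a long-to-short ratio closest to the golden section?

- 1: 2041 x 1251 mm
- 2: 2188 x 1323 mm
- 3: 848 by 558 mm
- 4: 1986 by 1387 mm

1

Target golden ratio ≈ 1.618.
1: 1.631 (Δ0.013)  2: 1.654 (Δ0.036)  3: 1.520 (Δ0.098)  4: 1.432 (Δ0.186)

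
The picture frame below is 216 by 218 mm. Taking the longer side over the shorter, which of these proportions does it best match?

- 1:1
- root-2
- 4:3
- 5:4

1:1

218/216 ≈ 1.009. Nearest candidates are 1:1 (1.000, off by 0.009) and 5:4 (1.250, off by 0.241).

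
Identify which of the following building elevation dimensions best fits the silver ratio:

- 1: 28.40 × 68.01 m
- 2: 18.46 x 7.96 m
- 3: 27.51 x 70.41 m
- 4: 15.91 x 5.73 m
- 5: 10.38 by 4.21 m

1

Target silver ratio ≈ 2.414.
1: 2.395 (Δ0.019)  2: 2.319 (Δ0.095)  3: 2.559 (Δ0.145)  4: 2.777 (Δ0.363)  5: 2.466 (Δ0.052)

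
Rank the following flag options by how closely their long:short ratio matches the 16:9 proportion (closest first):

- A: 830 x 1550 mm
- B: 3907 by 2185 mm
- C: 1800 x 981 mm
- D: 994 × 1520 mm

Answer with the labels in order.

A: 1550/830 ≈ 1.867 → |1.867 − 1.778| = 0.089
B: 3907/2185 ≈ 1.788 → |1.788 − 1.778| = 0.010
C: 1800/981 ≈ 1.835 → |1.835 − 1.778| = 0.057
D: 1520/994 ≈ 1.529 → |1.529 − 1.778| = 0.249

B, C, A, D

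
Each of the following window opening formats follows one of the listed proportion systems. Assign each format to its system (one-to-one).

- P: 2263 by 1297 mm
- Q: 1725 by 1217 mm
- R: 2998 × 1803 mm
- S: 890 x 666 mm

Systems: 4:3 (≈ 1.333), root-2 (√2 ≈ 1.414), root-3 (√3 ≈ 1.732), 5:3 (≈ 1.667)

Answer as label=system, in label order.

P=root-3, Q=root-2, R=5:3, S=4:3

Ratios: P ≈ 1.745; Q ≈ 1.417; R ≈ 1.663; S ≈ 1.336.
Targets: 4:3 ≈ 1.333; root-2 ≈ 1.414; root-3 ≈ 1.732; 5:3 ≈ 1.667.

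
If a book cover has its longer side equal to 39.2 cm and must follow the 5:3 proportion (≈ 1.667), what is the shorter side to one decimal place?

5:3 ≈ 1.66667.
Shorter side = 39.2 ÷ 1.66667 ≈ 23.520 → 23.5 cm.

23.5 cm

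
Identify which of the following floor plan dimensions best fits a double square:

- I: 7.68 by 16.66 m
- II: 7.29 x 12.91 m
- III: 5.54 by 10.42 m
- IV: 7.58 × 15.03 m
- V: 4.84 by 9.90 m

IV

Ratios (long/short): I ≈ 2.169; II ≈ 1.771; III ≈ 1.881; IV ≈ 1.983; V ≈ 2.045.
2:1 ≈ 2.000; option IV is nearest (Δ 0.017).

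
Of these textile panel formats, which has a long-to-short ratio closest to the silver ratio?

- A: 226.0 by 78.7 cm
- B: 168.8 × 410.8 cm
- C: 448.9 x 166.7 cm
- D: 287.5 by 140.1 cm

B

Target silver ratio ≈ 2.414.
A: 2.872 (Δ0.458)  B: 2.434 (Δ0.020)  C: 2.693 (Δ0.279)  D: 2.052 (Δ0.362)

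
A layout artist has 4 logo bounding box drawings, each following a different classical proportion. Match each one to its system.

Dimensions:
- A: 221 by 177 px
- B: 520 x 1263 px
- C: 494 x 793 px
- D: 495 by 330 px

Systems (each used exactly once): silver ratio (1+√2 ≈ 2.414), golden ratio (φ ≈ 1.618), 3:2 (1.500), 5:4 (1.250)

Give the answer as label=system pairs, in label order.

A=5:4, B=silver ratio, C=golden ratio, D=3:2

A = 221/177 ≈ 1.249 → 5:4 (1.250)
B = 1263/520 ≈ 2.429 → silver ratio (2.414)
C = 793/494 ≈ 1.605 → golden ratio (1.618)
D = 495/330 ≈ 1.500 → 3:2 (1.500)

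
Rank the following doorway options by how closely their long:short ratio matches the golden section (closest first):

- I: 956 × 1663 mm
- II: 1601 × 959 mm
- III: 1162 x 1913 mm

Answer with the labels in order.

III, II, I

Ratios: I = 1663 / 956 ≈ 1.740; II = 1601 / 959 ≈ 1.669; III = 1913 / 1162 ≈ 1.646.
|Δ from 1.618|: I 0.122; II 0.051; III 0.028.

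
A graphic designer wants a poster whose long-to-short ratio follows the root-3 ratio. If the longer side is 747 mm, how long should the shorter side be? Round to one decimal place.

431.3 mm

root-3 ≈ 1.73205.
Shorter side = 747 ÷ 1.73205 ≈ 431.281 → 431.3 mm.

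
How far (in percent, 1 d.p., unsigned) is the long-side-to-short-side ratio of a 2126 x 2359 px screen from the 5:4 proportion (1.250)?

11.2%

Ratio = 2359 / 2126 ≈ 1.1096.
Ideal 5:4 = 1.2500. |1.1096 − 1.2500| / 1.2500 ≈ 11.23% → 11.2%.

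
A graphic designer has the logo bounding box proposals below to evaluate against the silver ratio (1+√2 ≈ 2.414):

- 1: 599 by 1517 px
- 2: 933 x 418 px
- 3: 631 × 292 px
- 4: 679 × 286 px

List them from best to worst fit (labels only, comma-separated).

1: 1517/599 ≈ 2.533 → |2.533 − 2.414| = 0.119
2: 933/418 ≈ 2.232 → |2.232 − 2.414| = 0.182
3: 631/292 ≈ 2.161 → |2.161 − 2.414| = 0.253
4: 679/286 ≈ 2.374 → |2.374 − 2.414| = 0.040

4, 1, 2, 3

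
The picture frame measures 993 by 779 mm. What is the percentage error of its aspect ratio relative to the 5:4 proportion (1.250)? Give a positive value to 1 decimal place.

Ratio = 993 / 779 ≈ 1.2747.
Ideal 5:4 = 1.2500. |1.2747 − 1.2500| / 1.2500 ≈ 1.98% → 2.0%.

2.0%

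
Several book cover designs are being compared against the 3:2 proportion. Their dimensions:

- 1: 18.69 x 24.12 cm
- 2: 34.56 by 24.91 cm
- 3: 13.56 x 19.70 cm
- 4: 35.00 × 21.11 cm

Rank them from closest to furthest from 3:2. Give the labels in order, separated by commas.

3, 2, 4, 1

Ratios: 1 = 24.12 / 18.69 ≈ 1.291; 2 = 34.56 / 24.91 ≈ 1.387; 3 = 19.70 / 13.56 ≈ 1.453; 4 = 35.00 / 21.11 ≈ 1.658.
|Δ from 1.500|: 1 0.209; 2 0.113; 3 0.047; 4 0.158.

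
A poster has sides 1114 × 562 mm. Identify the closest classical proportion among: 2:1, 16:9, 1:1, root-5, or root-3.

1114/562 ≈ 1.982. Nearest candidates are 2:1 (2.000, off by 0.018) and 16:9 (1.778, off by 0.204).

2:1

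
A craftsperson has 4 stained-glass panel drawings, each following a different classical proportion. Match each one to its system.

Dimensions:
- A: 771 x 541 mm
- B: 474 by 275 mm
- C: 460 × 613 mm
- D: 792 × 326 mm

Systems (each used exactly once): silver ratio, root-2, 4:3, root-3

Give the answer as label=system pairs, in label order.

Ratios: A ≈ 1.425; B ≈ 1.724; C ≈ 1.333; D ≈ 2.429.
Targets: silver ratio ≈ 2.414; root-2 ≈ 1.414; 4:3 ≈ 1.333; root-3 ≈ 1.732.

A=root-2, B=root-3, C=4:3, D=silver ratio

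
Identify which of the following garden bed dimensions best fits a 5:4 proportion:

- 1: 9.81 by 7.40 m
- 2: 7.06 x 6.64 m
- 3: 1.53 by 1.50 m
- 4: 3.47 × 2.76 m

Ratios (long/short): 1 ≈ 1.326; 2 ≈ 1.063; 3 ≈ 1.020; 4 ≈ 1.257.
5:4 ≈ 1.250; option 4 is nearest (Δ 0.007).

4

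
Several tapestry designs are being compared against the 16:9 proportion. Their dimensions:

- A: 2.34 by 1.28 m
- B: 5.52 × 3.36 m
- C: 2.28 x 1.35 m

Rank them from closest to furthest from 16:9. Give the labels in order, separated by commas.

Ratios: A = 2.34 / 1.28 ≈ 1.828; B = 5.52 / 3.36 ≈ 1.643; C = 2.28 / 1.35 ≈ 1.689.
|Δ from 1.778|: A 0.050; B 0.135; C 0.089.

A, C, B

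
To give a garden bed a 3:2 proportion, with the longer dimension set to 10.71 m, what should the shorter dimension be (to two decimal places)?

3:2 = 1.50000.
Shorter side = 10.71 ÷ 1.50000 ≈ 7.1400 → 7.14 m.

7.14 m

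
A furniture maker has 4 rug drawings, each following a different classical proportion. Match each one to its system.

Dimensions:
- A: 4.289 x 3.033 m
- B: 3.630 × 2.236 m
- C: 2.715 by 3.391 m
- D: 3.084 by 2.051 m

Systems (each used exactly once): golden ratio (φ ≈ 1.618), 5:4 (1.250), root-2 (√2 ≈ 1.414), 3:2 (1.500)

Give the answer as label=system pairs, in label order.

A = 4.289/3.033 ≈ 1.414 → root-2 (1.414)
B = 3.630/2.236 ≈ 1.623 → golden ratio (1.618)
C = 3.391/2.715 ≈ 1.249 → 5:4 (1.250)
D = 3.084/2.051 ≈ 1.504 → 3:2 (1.500)

A=root-2, B=golden ratio, C=5:4, D=3:2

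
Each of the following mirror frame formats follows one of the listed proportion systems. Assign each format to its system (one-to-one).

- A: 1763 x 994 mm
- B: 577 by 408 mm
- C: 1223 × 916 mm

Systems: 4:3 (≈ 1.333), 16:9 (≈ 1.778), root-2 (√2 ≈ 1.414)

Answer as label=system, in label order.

A=16:9, B=root-2, C=4:3

A = 1763/994 ≈ 1.774 → 16:9 (1.778)
B = 577/408 ≈ 1.414 → root-2 (1.414)
C = 1223/916 ≈ 1.335 → 4:3 (1.333)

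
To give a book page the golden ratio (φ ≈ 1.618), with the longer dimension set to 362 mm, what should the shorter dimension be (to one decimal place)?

golden ratio ≈ 1.61803.
Shorter side = 362 ÷ 1.61803 ≈ 223.729 → 223.7 mm.

223.7 mm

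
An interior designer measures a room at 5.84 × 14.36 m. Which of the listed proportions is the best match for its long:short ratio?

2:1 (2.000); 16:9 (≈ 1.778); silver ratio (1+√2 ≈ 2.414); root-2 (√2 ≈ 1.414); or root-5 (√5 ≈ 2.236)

silver ratio

Ratio = 14.36 / 5.84 ≈ 2.459.
Distances: 2:1 2.000 (Δ 0.459); 16:9 1.778 (Δ 0.681); silver ratio 2.414 (Δ 0.045); root-2 1.414 (Δ 1.045); root-5 2.236 (Δ 0.223).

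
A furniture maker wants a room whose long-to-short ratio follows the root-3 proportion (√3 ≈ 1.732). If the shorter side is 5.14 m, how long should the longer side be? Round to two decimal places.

root-3 ≈ 1.73205.
Longer side = 5.14 × 1.73205 ≈ 8.9027 → 8.90 m.

8.90 m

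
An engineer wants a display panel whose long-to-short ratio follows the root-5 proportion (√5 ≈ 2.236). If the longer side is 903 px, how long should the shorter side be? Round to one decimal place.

root-5 ≈ 2.23607.
Shorter side = 903 ÷ 2.23607 ≈ 403.834 → 403.8 px.

403.8 px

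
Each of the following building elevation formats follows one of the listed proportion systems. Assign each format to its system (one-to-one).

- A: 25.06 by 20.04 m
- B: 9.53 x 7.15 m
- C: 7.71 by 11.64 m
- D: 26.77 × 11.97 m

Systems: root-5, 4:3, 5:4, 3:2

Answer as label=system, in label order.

A=5:4, B=4:3, C=3:2, D=root-5

A = 25.06/20.04 ≈ 1.250 → 5:4 (1.250)
B = 9.53/7.15 ≈ 1.333 → 4:3 (1.333)
C = 11.64/7.71 ≈ 1.510 → 3:2 (1.500)
D = 26.77/11.97 ≈ 2.236 → root-5 (2.236)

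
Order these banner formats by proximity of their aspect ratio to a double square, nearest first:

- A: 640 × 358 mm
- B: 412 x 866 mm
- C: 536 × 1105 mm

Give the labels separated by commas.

A: 640/358 ≈ 1.788 → |1.788 − 2.000| = 0.212
B: 866/412 ≈ 2.102 → |2.102 − 2.000| = 0.102
C: 1105/536 ≈ 2.062 → |2.062 − 2.000| = 0.062

C, B, A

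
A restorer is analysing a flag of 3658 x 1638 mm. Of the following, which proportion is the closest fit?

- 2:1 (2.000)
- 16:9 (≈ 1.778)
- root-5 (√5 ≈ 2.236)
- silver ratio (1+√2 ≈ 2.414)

root-5

Ratio = 3658 / 1638 ≈ 2.233.
Distances: 2:1 2.000 (Δ 0.233); 16:9 1.778 (Δ 0.455); root-5 2.236 (Δ 0.003); silver ratio 2.414 (Δ 0.181).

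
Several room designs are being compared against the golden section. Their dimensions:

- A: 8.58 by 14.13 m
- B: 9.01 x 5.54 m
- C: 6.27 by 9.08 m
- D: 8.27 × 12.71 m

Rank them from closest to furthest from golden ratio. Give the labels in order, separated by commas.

A: 14.13/8.58 ≈ 1.647 → |1.647 − 1.618| = 0.029
B: 9.01/5.54 ≈ 1.626 → |1.626 − 1.618| = 0.008
C: 9.08/6.27 ≈ 1.448 → |1.448 − 1.618| = 0.170
D: 12.71/8.27 ≈ 1.537 → |1.537 − 1.618| = 0.081

B, A, D, C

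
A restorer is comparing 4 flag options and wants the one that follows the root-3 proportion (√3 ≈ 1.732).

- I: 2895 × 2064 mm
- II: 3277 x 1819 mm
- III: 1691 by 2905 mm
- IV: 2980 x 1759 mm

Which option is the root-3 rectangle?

Target root-3 ≈ 1.732.
I: 1.403 (Δ0.329)  II: 1.802 (Δ0.070)  III: 1.718 (Δ0.014)  IV: 1.694 (Δ0.038)

III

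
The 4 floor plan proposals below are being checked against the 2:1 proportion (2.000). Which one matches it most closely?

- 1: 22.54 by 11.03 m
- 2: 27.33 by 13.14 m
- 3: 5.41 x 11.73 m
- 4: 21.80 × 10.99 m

4

Ratios (long/short): 1 ≈ 2.044; 2 ≈ 2.080; 3 ≈ 2.168; 4 ≈ 1.984.
2:1 ≈ 2.000; option 4 is nearest (Δ 0.016).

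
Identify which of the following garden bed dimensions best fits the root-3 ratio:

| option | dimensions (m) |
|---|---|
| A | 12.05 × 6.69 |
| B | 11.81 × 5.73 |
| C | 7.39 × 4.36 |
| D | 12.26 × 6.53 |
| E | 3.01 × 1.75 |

Target root-3 ≈ 1.732.
A: 1.801 (Δ0.069)  B: 2.061 (Δ0.329)  C: 1.695 (Δ0.037)  D: 1.877 (Δ0.145)  E: 1.720 (Δ0.012)

E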